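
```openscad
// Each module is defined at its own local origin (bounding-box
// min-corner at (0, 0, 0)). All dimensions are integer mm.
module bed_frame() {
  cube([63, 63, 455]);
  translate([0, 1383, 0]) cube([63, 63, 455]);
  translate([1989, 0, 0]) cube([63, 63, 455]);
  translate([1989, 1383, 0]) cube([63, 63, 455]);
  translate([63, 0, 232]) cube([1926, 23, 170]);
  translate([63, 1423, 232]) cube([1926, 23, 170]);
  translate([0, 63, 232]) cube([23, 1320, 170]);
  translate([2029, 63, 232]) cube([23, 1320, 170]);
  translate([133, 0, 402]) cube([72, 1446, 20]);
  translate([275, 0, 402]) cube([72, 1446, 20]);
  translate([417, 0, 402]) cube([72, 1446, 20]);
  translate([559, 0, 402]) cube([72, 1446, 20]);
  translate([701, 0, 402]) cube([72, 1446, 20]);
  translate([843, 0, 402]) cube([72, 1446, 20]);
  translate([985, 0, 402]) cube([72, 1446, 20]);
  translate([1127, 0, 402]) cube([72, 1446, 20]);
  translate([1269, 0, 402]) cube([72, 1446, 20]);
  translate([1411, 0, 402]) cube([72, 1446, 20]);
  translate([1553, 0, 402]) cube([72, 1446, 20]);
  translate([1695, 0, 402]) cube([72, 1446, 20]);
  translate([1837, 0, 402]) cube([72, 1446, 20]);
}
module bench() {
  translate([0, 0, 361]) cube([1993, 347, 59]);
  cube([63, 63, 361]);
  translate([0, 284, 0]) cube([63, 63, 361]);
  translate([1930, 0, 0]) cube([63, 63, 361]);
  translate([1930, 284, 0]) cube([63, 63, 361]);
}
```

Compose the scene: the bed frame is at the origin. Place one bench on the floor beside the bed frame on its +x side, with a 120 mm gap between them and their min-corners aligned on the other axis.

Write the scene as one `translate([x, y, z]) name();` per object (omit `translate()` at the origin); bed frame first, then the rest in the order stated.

bed_frame();
translate([2172, 0, 0]) bench();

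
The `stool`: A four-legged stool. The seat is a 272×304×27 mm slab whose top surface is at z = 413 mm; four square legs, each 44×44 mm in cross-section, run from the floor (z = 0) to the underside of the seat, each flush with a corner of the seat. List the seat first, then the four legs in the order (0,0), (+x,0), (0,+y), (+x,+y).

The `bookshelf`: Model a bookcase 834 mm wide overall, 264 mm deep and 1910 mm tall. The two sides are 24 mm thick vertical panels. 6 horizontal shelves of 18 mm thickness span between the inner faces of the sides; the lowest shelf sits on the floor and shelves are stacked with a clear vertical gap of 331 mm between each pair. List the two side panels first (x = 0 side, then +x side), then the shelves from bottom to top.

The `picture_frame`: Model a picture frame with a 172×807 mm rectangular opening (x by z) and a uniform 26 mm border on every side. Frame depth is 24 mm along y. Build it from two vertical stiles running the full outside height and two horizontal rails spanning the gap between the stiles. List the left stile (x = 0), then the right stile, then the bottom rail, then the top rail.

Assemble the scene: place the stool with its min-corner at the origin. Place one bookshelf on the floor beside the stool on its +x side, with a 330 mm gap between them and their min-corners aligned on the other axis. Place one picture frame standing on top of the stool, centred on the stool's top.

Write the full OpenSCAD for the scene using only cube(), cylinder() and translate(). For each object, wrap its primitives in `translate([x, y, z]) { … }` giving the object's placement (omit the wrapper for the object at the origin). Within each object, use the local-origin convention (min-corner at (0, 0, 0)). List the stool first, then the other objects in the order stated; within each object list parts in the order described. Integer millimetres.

translate([0, 0, 386]) cube([272, 304, 27]);
cube([44, 44, 386]);
translate([228, 0, 0]) cube([44, 44, 386]);
translate([0, 260, 0]) cube([44, 44, 386]);
translate([228, 260, 0]) cube([44, 44, 386]);
translate([602, 0, 0]) {
  cube([24, 264, 1910]);
  translate([810, 0, 0]) cube([24, 264, 1910]);
  translate([24, 0, 0]) cube([786, 264, 18]);
  translate([24, 0, 349]) cube([786, 264, 18]);
  translate([24, 0, 698]) cube([786, 264, 18]);
  translate([24, 0, 1047]) cube([786, 264, 18]);
  translate([24, 0, 1396]) cube([786, 264, 18]);
  translate([24, 0, 1745]) cube([786, 264, 18]);
}
translate([24, 140, 413]) {
  cube([26, 24, 859]);
  translate([198, 0, 0]) cube([26, 24, 859]);
  translate([26, 0, 0]) cube([172, 24, 26]);
  translate([26, 0, 833]) cube([172, 24, 26]);
}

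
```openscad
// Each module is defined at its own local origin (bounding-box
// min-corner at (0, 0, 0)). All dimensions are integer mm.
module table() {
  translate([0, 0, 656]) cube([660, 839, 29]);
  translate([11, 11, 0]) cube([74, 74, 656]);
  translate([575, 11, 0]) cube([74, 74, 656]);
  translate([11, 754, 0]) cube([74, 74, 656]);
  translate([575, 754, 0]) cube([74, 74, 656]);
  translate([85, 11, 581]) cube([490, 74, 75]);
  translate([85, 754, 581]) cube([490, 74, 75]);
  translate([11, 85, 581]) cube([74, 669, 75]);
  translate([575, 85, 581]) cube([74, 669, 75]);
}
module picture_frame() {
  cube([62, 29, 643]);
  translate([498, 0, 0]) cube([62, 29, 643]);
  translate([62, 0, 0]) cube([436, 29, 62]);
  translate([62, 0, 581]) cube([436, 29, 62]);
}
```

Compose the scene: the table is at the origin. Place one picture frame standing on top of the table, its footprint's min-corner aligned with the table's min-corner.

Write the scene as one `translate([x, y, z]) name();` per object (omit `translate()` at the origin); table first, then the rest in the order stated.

table();
translate([0, 0, 685]) picture_frame();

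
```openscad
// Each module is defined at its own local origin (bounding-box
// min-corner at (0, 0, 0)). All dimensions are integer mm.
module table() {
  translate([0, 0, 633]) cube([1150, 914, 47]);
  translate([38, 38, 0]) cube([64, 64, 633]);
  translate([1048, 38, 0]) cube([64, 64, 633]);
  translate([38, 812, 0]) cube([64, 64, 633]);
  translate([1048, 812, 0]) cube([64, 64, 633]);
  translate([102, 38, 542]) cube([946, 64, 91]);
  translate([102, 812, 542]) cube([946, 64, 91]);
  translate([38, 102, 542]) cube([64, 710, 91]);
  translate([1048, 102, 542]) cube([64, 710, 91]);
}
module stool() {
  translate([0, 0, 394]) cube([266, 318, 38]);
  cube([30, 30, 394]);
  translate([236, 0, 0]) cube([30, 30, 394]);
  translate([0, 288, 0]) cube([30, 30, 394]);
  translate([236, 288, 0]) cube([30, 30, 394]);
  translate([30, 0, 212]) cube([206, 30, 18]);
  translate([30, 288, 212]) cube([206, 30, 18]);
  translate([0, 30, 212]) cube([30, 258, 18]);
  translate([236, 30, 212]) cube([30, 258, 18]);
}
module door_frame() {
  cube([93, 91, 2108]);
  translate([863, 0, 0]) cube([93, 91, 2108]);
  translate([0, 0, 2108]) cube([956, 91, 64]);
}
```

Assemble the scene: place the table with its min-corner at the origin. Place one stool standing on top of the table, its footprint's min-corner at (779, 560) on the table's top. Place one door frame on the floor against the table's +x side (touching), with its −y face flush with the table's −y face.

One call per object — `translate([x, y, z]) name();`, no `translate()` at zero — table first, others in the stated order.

table();
translate([779, 560, 680]) stool();
translate([1150, 0, 0]) door_frame();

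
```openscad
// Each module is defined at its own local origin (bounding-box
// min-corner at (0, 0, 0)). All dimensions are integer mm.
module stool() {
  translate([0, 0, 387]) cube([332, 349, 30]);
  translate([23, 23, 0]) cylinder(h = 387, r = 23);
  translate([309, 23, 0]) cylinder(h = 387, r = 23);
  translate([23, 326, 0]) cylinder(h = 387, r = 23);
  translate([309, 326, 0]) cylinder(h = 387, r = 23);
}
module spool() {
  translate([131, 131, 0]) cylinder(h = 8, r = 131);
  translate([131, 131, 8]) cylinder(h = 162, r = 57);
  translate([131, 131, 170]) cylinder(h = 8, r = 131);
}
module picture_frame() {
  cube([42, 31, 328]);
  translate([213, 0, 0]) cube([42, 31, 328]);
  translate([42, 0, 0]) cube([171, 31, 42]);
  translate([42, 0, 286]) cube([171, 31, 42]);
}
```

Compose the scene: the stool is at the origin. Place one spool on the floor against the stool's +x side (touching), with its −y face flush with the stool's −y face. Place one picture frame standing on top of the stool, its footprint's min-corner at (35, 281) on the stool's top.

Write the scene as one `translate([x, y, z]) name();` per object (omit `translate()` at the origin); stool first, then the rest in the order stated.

stool();
translate([332, 0, 0]) spool();
translate([35, 281, 417]) picture_frame();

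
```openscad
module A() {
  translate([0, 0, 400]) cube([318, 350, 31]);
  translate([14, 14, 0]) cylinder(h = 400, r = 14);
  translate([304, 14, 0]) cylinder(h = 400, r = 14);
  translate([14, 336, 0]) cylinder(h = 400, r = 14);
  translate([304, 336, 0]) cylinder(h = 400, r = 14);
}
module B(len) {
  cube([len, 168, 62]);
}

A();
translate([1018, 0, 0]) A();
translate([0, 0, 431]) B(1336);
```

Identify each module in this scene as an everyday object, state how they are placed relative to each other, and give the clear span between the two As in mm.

Second stool starts at x = 1018; first ends at x = 318; clear span = 1018 − 318 = 700 mm.

A is a stool. B is a beam. A beam spans the tops of two stools. The clear span between the two stools is 700 mm.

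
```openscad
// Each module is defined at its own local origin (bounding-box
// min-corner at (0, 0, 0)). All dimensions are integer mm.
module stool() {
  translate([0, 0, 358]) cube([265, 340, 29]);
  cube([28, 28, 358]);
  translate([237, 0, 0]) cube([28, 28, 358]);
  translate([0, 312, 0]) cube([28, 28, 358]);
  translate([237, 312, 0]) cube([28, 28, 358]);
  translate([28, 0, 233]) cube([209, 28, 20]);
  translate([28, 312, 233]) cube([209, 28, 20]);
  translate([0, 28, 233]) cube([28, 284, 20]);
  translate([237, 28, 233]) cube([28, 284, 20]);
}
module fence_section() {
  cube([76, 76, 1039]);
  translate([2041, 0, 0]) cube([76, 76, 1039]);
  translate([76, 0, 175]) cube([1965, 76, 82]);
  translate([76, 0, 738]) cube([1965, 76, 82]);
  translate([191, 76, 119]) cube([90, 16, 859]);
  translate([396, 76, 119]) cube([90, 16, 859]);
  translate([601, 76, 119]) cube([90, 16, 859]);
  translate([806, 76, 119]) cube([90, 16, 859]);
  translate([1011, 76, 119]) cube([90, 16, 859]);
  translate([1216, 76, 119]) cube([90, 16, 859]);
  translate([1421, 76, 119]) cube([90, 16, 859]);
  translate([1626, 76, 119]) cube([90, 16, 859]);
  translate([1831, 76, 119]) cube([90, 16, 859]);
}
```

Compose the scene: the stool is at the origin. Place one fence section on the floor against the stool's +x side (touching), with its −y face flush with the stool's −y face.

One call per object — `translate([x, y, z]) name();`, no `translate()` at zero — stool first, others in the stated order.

stool();
translate([265, 0, 0]) fence_section();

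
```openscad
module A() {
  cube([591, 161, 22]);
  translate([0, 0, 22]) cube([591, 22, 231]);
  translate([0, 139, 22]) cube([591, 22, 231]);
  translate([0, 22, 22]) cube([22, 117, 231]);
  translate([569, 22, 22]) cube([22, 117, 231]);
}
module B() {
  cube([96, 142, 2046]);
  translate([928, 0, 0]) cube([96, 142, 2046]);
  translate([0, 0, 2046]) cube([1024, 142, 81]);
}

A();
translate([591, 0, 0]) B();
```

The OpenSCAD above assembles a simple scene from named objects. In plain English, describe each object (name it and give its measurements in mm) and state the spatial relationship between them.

A is an open-topped rectangular box: outside dimensions 591×161×253 mm, with a uniform wall and base thickness of 22 mm. The base is a full 591×161 slab on the floor; four walls sit on top of the base. The front and back walls (the −y and +y sides) span the full width; the two side walls fit between them.

B is a rectangular door frame: two vertical jambs of 96×142 mm section, 2046 mm tall, with a clear opening 832 mm wide between their inner faces. A header 81 mm tall and 142 mm deep lies on top of the jambs and spans the full outside width.

The door frame is against the open box's +x side, with their −y faces flush.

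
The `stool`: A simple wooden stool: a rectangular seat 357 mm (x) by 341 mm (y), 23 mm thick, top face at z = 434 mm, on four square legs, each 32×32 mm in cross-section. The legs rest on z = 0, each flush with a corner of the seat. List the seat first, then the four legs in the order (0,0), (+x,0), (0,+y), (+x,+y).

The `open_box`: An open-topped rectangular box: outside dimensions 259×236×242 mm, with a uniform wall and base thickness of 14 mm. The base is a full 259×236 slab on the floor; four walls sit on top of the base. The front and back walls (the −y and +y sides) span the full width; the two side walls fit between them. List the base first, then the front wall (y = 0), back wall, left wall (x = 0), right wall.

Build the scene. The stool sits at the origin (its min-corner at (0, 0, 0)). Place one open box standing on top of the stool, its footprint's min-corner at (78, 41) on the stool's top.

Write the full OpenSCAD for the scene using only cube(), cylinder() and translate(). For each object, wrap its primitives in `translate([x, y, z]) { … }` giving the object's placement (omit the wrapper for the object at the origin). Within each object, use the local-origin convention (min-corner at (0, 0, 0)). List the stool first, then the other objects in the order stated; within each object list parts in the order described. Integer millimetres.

translate([0, 0, 411]) cube([357, 341, 23]);
cube([32, 32, 411]);
translate([325, 0, 0]) cube([32, 32, 411]);
translate([0, 309, 0]) cube([32, 32, 411]);
translate([325, 309, 0]) cube([32, 32, 411]);
translate([78, 41, 434]) {
  cube([259, 236, 14]);
  translate([0, 0, 14]) cube([259, 14, 228]);
  translate([0, 222, 14]) cube([259, 14, 228]);
  translate([0, 14, 14]) cube([14, 208, 228]);
  translate([245, 14, 14]) cube([14, 208, 228]);
}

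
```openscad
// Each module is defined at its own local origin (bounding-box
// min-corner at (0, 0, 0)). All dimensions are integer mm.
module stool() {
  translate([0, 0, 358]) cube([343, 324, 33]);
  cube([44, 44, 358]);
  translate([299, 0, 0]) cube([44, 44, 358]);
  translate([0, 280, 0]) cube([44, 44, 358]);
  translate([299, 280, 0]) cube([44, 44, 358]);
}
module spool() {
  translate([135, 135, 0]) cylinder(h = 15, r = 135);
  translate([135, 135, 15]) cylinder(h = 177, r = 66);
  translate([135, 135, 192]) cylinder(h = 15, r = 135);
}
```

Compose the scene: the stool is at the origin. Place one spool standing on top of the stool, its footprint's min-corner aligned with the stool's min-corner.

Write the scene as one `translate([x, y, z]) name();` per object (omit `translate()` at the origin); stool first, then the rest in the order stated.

stool();
translate([0, 0, 391]) spool();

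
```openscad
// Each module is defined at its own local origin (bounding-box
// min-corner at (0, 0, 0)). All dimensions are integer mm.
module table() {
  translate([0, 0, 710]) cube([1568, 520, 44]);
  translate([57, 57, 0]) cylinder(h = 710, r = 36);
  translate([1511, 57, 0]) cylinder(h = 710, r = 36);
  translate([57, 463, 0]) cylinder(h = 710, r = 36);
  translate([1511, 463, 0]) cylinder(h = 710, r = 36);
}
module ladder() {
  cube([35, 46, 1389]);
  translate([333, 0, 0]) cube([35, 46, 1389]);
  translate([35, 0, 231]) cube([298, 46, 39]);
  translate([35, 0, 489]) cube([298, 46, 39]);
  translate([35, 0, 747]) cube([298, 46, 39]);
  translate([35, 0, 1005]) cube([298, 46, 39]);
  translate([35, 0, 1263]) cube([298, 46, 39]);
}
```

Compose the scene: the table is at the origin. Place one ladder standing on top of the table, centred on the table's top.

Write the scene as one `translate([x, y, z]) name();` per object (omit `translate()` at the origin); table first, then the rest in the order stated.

table();
translate([600, 237, 754]) ladder();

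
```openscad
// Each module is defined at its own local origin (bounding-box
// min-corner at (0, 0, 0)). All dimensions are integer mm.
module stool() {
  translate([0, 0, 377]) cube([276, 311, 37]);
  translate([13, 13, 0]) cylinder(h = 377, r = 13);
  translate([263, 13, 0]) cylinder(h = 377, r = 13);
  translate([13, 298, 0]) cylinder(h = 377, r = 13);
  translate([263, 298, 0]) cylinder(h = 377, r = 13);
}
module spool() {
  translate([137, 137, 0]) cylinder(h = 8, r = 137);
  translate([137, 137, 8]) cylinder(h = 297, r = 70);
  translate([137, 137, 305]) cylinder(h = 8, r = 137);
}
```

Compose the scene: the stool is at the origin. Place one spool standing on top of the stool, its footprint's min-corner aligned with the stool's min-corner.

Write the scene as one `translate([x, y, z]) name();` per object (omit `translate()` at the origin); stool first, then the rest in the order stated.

stool();
translate([0, 0, 414]) spool();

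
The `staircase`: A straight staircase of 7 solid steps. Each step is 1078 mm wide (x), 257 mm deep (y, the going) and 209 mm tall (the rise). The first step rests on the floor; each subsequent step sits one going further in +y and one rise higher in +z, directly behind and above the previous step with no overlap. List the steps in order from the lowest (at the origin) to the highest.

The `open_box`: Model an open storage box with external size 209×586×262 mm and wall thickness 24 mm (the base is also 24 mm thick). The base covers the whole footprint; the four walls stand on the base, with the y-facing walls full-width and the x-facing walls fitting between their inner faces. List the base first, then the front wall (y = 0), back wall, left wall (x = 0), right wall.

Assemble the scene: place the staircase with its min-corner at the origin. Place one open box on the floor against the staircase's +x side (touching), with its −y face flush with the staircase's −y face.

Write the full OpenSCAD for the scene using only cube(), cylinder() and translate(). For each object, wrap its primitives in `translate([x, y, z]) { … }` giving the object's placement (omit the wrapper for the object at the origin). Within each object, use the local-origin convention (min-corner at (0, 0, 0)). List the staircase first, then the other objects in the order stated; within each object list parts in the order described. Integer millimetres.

cube([1078, 257, 209]);
translate([0, 257, 209]) cube([1078, 257, 209]);
translate([0, 514, 418]) cube([1078, 257, 209]);
translate([0, 771, 627]) cube([1078, 257, 209]);
translate([0, 1028, 836]) cube([1078, 257, 209]);
translate([0, 1285, 1045]) cube([1078, 257, 209]);
translate([0, 1542, 1254]) cube([1078, 257, 209]);
translate([1078, 0, 0]) {
  cube([209, 586, 24]);
  translate([0, 0, 24]) cube([209, 24, 238]);
  translate([0, 562, 24]) cube([209, 24, 238]);
  translate([0, 24, 24]) cube([24, 538, 238]);
  translate([185, 24, 24]) cube([24, 538, 238]);
}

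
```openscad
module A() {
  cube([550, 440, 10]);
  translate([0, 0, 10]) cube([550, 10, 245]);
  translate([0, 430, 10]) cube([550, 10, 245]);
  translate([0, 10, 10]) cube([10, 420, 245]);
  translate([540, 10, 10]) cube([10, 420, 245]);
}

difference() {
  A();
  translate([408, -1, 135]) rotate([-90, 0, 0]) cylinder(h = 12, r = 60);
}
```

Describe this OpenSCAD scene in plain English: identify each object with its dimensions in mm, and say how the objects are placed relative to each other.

A is an open-topped rectangular box: outside dimensions 550×440×255 mm, with a uniform wall and base thickness of 10 mm. The base is a full 550×440 slab on the floor; four walls sit on top of the base. The front and back walls (the −y and +y sides) span the full width; the two side walls fit between them.

The open box has a circular hole of radius 60 mm through its front wall, centred at (x = 408, z = 135).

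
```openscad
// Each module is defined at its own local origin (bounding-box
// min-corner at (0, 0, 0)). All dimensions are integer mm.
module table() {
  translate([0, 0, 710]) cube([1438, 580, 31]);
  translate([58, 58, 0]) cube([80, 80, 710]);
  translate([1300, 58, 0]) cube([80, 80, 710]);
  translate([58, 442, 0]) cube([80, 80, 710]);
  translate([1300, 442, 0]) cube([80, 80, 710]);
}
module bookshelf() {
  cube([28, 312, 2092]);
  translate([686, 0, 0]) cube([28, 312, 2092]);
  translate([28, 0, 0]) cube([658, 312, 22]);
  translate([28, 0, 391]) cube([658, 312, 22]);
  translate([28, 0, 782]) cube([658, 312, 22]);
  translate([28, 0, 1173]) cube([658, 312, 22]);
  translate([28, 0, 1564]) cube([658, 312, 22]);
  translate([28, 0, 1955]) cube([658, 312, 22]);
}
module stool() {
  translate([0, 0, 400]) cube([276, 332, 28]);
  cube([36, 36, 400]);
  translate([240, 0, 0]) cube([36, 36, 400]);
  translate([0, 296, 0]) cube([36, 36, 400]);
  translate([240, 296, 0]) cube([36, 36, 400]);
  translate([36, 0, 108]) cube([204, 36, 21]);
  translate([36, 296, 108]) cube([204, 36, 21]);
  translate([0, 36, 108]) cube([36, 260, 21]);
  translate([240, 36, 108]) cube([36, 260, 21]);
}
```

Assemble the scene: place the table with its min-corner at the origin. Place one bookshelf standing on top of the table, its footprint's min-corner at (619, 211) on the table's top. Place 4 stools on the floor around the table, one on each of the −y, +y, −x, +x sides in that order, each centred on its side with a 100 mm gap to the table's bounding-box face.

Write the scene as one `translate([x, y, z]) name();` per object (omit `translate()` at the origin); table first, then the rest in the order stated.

table();
translate([619, 211, 741]) bookshelf();
translate([581, -432, 0]) stool();
translate([581, 680, 0]) stool();
translate([-376, 124, 0]) stool();
translate([1538, 124, 0]) stool();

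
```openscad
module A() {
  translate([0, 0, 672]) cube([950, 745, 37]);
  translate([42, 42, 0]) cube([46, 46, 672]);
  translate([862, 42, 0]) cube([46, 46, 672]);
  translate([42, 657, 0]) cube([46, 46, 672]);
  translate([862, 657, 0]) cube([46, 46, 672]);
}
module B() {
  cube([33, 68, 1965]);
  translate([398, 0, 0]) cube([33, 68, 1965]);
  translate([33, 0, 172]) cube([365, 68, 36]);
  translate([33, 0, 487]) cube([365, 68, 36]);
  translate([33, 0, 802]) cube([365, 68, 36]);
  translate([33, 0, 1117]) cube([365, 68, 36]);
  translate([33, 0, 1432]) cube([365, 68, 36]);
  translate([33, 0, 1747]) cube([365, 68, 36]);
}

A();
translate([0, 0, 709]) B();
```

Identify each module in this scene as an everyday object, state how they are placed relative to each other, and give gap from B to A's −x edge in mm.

The ladder's min-x is at 0; the table's min-x is 0; gap = 0 mm.

A is a table. B is a ladder. The ladder is on top of the table. The gap from the ladder to the table's −x edge is 0 mm.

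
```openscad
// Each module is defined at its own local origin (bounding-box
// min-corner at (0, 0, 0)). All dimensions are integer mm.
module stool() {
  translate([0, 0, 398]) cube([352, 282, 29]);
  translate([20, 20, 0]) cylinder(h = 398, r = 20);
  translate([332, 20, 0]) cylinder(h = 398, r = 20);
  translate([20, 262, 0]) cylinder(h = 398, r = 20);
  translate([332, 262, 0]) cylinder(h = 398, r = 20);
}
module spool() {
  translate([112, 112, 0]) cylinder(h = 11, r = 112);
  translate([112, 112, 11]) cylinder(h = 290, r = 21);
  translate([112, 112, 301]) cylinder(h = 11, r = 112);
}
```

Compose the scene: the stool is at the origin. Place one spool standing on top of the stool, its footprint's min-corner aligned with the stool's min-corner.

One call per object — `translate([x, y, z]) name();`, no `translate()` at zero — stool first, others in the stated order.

stool();
translate([0, 0, 427]) spool();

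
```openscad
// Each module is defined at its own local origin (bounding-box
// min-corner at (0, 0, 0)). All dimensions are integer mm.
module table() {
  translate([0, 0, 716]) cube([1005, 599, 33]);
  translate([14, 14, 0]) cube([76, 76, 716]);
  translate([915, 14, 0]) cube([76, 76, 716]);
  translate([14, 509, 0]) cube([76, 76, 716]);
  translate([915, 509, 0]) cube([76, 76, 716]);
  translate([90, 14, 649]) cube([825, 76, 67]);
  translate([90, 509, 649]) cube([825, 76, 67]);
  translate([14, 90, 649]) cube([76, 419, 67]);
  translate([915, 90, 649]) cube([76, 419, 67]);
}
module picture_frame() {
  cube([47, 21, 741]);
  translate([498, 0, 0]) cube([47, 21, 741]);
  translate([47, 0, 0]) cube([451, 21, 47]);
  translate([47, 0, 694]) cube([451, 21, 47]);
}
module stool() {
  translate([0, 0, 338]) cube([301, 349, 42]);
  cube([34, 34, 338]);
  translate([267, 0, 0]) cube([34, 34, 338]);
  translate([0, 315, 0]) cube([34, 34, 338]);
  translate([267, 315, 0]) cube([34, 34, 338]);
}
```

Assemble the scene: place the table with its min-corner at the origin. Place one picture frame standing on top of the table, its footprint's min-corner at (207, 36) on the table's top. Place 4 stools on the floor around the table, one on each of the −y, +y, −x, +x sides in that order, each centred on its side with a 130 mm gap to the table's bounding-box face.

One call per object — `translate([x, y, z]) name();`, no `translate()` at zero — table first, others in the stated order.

table();
translate([207, 36, 749]) picture_frame();
translate([352, -479, 0]) stool();
translate([352, 729, 0]) stool();
translate([-431, 125, 0]) stool();
translate([1135, 125, 0]) stool();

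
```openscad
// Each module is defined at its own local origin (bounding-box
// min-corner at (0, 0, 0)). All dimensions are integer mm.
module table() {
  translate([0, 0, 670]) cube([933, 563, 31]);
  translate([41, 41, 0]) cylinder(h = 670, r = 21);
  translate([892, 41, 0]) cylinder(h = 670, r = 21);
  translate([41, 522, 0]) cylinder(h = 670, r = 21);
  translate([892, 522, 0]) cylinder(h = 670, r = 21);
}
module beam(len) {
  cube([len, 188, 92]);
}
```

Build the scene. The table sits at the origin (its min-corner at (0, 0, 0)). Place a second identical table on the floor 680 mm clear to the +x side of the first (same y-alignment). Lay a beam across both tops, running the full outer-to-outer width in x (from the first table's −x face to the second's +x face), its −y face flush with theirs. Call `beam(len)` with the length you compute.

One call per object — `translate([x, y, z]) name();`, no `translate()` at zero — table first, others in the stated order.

table();
translate([1613, 0, 0]) table();
translate([0, 0, 701]) beam(2546);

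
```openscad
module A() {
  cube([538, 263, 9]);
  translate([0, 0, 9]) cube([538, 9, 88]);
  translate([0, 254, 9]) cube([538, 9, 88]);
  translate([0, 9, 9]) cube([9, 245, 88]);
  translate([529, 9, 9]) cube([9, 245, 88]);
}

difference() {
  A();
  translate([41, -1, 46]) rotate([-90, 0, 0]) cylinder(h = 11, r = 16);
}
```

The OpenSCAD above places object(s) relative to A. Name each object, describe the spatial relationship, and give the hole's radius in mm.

The subtracted cylinder has r = 16 mm.

A is an open box. The open box has a circular hole through its front wall. The hole's radius is 16 mm.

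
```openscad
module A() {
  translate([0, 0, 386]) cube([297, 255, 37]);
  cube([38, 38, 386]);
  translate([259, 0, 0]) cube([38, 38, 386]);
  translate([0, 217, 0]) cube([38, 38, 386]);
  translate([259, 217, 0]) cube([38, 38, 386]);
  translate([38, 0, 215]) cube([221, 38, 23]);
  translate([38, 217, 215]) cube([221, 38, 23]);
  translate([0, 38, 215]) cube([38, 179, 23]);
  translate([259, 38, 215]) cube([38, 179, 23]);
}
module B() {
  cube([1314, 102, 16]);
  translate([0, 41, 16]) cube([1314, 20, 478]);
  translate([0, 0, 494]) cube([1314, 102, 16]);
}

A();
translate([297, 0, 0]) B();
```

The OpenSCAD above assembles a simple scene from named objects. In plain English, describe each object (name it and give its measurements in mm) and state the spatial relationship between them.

A is a four-legged stool. The seat is a 297×255×37 mm slab whose top surface is at z = 423 mm; four square legs, each 38×38 mm in cross-section, run from the floor (z = 0) to the underside of the seat, each flush with a corner of the seat. Four stretchers, 38 mm wide and 23 mm tall, connect adjacent legs with their undersides at z = 215 mm, each running between the inner faces of the legs it joins and aligned with the legs' outer faces on the other axis.

B is an I-beam lying along x, 1314 mm long. Overall section height 510 mm. Two flanges 102 mm wide (y) and 16 mm thick, one on the floor and one at the top; a web 20 mm thick runs between them, centred on the flange width.

The I-beam is against the stool's +x side, with their −y faces flush.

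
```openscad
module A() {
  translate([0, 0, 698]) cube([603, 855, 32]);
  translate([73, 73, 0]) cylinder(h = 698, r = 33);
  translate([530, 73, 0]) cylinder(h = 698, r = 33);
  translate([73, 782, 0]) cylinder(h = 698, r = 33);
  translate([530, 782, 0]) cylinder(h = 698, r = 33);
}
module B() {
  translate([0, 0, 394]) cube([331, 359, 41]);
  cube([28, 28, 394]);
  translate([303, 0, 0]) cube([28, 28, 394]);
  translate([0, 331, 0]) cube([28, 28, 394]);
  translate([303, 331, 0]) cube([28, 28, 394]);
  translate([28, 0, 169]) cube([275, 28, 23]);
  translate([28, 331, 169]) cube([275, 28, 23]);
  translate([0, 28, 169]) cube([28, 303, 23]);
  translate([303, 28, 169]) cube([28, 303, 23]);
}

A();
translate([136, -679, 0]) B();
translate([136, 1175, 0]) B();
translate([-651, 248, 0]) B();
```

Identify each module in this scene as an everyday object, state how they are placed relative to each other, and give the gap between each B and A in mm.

Each stool's nearest face is 320 mm from the table's bounding box.

A is a table. B is a stool. Three stools sit around the table at the −y, +y, −x sides. The gap between each stool and the table is 320 mm.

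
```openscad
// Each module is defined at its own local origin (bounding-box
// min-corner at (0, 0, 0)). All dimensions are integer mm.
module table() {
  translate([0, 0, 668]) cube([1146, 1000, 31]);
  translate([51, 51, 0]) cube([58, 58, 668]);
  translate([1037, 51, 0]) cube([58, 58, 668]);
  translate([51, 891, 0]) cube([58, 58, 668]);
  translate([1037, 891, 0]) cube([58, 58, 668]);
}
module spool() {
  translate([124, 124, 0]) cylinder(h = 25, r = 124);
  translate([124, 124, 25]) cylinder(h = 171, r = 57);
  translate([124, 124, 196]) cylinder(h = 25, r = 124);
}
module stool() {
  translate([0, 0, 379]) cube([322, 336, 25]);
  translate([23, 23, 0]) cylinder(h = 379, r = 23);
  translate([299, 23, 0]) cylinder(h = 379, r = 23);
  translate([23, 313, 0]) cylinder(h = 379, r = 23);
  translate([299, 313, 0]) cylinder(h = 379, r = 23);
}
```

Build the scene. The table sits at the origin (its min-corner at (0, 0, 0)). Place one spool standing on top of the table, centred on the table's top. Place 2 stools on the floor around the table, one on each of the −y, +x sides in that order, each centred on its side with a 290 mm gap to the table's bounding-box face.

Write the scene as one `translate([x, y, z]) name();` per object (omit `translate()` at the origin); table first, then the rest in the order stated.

table();
translate([449, 376, 699]) spool();
translate([412, -626, 0]) stool();
translate([1436, 332, 0]) stool();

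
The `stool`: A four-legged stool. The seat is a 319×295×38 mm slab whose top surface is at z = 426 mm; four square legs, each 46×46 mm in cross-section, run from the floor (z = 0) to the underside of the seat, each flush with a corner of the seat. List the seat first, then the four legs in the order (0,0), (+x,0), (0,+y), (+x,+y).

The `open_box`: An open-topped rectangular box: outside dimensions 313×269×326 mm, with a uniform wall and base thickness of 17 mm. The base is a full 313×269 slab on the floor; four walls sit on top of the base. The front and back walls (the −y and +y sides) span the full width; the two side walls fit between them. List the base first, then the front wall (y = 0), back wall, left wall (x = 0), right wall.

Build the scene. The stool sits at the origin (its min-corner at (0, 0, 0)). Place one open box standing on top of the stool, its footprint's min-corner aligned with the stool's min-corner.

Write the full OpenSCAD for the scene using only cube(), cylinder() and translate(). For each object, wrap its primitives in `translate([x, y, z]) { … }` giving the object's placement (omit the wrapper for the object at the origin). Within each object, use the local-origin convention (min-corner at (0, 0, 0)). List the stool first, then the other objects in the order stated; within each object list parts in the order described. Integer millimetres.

translate([0, 0, 388]) cube([319, 295, 38]);
cube([46, 46, 388]);
translate([273, 0, 0]) cube([46, 46, 388]);
translate([0, 249, 0]) cube([46, 46, 388]);
translate([273, 249, 0]) cube([46, 46, 388]);
translate([0, 0, 426]) {
  cube([313, 269, 17]);
  translate([0, 0, 17]) cube([313, 17, 309]);
  translate([0, 252, 17]) cube([313, 17, 309]);
  translate([0, 17, 17]) cube([17, 235, 309]);
  translate([296, 17, 17]) cube([17, 235, 309]);
}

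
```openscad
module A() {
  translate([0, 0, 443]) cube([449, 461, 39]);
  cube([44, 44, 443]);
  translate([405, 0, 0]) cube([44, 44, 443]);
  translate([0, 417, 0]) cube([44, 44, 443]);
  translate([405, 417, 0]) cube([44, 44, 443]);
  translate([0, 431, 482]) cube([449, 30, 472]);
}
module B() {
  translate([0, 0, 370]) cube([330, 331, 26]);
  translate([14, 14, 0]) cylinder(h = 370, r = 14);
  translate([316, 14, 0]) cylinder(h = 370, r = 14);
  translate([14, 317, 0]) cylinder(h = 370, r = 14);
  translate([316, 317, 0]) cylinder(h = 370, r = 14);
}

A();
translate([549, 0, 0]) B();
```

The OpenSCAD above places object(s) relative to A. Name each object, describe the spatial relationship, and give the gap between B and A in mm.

The stool's nearest face is 100 mm from the chair's +x face.

A is a chair. B is a stool. The stool is on the floor beside the chair on its +x side. The gap between the stool and the chair is 100 mm.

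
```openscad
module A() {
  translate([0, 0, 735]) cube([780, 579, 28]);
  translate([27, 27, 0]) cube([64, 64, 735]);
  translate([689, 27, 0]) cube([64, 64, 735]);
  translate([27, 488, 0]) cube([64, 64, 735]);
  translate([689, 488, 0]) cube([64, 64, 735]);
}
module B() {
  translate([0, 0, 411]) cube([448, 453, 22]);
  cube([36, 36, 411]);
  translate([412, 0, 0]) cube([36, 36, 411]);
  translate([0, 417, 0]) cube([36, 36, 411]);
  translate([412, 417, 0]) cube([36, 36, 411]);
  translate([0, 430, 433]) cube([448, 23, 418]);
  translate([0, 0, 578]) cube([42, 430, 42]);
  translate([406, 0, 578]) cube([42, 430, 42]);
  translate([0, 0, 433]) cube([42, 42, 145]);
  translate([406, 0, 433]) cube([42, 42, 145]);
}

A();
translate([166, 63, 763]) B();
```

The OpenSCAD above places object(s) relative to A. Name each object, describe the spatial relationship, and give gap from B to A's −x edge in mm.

A is a table. B is a chair. The chair is on top of the table, centred. The gap from the chair to the table's −x edge is 166 mm.

The chair's min-x is at 166; the table's min-x is 0; gap = 166 mm.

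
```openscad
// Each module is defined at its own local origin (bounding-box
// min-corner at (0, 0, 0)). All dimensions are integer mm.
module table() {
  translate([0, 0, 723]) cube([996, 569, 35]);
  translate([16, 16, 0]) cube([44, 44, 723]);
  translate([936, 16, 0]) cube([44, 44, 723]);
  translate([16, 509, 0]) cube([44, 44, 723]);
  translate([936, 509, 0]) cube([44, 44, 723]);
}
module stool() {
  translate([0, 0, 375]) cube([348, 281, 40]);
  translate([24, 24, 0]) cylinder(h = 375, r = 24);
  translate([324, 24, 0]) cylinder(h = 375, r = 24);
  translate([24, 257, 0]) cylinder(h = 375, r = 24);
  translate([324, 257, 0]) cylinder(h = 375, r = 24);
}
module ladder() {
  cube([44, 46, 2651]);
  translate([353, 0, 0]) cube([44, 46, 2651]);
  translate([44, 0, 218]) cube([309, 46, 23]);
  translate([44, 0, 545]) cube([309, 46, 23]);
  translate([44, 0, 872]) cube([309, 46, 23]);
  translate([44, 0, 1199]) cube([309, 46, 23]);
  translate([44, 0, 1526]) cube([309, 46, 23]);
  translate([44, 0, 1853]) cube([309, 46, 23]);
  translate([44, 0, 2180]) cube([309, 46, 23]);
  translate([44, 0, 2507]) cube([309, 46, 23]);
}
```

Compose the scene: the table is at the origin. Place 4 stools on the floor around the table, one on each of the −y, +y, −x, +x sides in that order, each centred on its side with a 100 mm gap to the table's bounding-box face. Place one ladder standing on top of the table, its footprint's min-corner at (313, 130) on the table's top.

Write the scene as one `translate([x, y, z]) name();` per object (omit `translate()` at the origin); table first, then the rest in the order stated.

table();
translate([324, -381, 0]) stool();
translate([324, 669, 0]) stool();
translate([-448, 144, 0]) stool();
translate([1096, 144, 0]) stool();
translate([313, 130, 758]) ladder();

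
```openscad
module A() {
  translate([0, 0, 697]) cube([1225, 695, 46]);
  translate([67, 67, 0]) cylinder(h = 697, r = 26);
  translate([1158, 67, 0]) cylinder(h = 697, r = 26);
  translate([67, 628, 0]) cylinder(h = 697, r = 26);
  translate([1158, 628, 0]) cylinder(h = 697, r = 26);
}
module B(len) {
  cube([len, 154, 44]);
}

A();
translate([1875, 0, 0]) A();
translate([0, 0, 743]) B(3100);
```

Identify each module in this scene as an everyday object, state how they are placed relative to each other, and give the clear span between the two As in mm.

A is a table. B is a beam. A beam spans the tops of two tables. The clear span between the two tables is 650 mm.

Second table starts at x = 1875; first ends at x = 1225; clear span = 1875 − 1225 = 650 mm.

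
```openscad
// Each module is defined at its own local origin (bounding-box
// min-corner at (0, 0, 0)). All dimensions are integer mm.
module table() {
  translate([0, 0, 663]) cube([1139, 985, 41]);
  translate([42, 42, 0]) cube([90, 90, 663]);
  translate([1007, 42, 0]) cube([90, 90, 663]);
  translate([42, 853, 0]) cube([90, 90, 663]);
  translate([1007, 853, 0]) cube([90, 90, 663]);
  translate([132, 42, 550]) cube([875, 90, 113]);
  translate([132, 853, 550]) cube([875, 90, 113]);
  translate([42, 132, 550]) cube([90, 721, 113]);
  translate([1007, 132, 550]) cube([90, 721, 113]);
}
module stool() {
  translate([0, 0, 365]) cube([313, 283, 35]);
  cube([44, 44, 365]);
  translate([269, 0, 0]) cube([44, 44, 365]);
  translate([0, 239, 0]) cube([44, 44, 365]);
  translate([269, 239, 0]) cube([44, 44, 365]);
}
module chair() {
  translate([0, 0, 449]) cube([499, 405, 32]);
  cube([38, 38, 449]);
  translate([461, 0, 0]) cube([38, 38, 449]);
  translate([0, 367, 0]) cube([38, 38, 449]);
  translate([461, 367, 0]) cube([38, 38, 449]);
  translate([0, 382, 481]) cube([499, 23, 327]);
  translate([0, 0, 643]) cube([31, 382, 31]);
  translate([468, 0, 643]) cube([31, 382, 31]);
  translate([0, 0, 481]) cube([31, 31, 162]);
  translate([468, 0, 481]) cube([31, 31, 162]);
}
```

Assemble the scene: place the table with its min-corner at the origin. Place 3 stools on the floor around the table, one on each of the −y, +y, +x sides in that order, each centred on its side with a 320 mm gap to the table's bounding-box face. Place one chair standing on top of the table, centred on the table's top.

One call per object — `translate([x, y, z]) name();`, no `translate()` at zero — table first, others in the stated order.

table();
translate([413, -603, 0]) stool();
translate([413, 1305, 0]) stool();
translate([1459, 351, 0]) stool();
translate([320, 290, 704]) chair();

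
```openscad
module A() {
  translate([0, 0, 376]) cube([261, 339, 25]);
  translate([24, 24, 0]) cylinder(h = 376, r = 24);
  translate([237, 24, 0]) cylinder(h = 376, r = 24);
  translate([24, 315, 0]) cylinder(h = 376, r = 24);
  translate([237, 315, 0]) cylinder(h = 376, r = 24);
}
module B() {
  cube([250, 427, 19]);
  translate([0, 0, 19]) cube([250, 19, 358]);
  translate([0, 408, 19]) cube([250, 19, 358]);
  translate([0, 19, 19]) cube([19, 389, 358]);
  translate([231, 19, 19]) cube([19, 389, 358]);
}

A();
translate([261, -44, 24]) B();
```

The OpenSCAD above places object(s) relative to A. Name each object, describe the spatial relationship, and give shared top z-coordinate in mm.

Both tops at z = 401 mm.

A is a stool. B is an open box. The open box is beside the stool with their tops flush at z = 401. The shared top z-coordinate is 401 mm.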